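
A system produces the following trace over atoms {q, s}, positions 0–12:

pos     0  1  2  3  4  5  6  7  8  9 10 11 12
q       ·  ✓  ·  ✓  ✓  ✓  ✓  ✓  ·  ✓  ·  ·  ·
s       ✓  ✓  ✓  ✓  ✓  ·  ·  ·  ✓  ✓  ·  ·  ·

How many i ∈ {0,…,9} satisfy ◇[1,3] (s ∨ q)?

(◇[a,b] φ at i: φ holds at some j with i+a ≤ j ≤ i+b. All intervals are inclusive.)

Evaluate at each i in [0,9]:
  i=0: ✓ (witness j=1)
  i=1: ✓ (witness j=2)
  i=2: ✓ (witness j=3)
  i=3: ✓ (witness j=4)
  i=4: ✓ (witness j=5)
  i=5: ✓ (witness j=6)
  i=6: ✓ (witness j=7)
  i=7: ✓ (witness j=8)
  i=8: ✓ (witness j=9)
  i=9: ✗ (none in [10,12])
Positions where it holds: {0, 1, 2, 3, 4, 5, 6, 7, 8} → 9.

9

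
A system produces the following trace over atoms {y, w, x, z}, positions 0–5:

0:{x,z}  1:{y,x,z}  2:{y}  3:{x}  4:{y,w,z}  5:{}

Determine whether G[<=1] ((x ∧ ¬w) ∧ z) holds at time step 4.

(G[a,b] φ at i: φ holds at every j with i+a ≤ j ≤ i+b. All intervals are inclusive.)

Check ((x ∧ ¬w) ∧ z) at every j in [4,5]:
  j=4: false
  j=5: false
Fails at j=4 → formula fails.

False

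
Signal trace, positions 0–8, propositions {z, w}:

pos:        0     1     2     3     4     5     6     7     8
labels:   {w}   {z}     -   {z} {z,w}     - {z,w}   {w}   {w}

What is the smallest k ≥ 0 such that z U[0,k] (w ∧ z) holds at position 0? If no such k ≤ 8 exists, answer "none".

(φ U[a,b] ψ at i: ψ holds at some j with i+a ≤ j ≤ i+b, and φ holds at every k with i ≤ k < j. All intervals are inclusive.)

Need earliest j ≥ 0 with (w ∧ z), and z at every k in [0,j-1].
  j=0: rhs fails.
  j=1: rhs fails.
  j=2: rhs fails.
  j=3: rhs fails.
  j=4: rhs holds but lhs fails at k=0.
  j=5: rhs fails.
  j=6: rhs holds but lhs fails at k=0.
  j=7: rhs fails.
  j=8: rhs fails.
No witness within the range → none.

none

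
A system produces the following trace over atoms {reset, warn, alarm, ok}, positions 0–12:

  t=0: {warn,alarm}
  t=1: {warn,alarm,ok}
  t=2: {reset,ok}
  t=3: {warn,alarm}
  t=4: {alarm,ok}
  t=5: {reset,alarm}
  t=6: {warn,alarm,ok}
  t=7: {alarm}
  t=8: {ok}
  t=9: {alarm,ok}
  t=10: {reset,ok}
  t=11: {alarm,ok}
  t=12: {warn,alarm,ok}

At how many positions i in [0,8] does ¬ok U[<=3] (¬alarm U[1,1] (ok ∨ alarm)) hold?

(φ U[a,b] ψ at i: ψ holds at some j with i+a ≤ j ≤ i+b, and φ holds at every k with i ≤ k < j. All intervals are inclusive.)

3

Evaluate at each i in [0,8]:
  i=0: ✗ (lhs fails at k=1 before rhs at j=2)
  i=1: ✗ (lhs fails at k=1 before rhs at j=2)
  i=2: ✓ (rhs at j=2)
  i=3: ✗ (no rhs in [3,6])
  i=4: ✗ (no rhs in [4,7])
  i=5: ✗ (lhs fails at k=6 before rhs at j=8)
  i=6: ✗ (lhs fails at k=6 before rhs at j=8)
  i=7: ✓ (rhs at j=8; lhs holds on [7,7])
  i=8: ✓ (rhs at j=8)
Positions where it holds: {2, 7, 8} → 3.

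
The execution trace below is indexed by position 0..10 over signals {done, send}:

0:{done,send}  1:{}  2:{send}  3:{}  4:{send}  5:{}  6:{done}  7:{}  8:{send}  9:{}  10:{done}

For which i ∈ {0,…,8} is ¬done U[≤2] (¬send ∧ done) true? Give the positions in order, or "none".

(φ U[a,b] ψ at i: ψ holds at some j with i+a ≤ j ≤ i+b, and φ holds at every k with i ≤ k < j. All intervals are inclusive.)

4, 5, 6, 8

Evaluate at each i in [0,8]:
  i=0: ✗ (no rhs in [0,2])
  i=1: ✗ (no rhs in [1,3])
  i=2: ✗ (no rhs in [2,4])
  i=3: ✗ (no rhs in [3,5])
  i=4: ✓ (rhs at j=6; lhs holds on [4,5])
  i=5: ✓ (rhs at j=6; lhs holds on [5,5])
  i=6: ✓ (rhs at j=6)
  i=7: ✗ (no rhs in [7,9])
  i=8: ✓ (rhs at j=10; lhs holds on [8,9])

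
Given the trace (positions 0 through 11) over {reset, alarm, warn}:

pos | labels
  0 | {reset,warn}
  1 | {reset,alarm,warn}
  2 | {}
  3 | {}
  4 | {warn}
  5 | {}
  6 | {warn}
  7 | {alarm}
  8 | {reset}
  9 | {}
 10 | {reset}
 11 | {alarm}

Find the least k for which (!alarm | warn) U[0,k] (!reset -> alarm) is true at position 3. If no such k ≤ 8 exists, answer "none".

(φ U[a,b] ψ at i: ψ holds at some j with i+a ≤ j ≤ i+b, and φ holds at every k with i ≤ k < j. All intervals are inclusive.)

Need earliest j ≥ 3 with (!reset -> alarm), and (!alarm | warn) at every k in [3,j-1].
  j=3: rhs fails.
  j=4: rhs fails.
  j=5: rhs fails.
  j=6: rhs fails.
  j=7: rhs holds; lhs holds on [3,6]. k = 4.

4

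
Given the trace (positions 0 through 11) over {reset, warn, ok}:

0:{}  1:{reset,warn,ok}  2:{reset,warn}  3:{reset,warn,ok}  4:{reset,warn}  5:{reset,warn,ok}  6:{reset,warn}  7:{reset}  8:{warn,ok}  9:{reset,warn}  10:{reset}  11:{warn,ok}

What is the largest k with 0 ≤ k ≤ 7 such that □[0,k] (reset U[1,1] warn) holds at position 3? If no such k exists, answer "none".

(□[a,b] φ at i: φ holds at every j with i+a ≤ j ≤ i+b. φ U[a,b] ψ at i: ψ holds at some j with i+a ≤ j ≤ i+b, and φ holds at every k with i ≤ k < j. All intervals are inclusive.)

2

(reset U[1,1] warn) must hold from j=3 onward; find where it first fails.
  j=3: holds
  j=4: holds
  j=5: holds
  j=6: fails
Holds on [3,5], so largest k = 2.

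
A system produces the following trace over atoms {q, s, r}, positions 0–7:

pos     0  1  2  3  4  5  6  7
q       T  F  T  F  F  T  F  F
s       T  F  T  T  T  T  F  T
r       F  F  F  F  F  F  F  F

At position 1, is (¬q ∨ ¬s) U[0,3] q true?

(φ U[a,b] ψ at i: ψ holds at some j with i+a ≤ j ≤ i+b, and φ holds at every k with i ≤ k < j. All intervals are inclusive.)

Need some j in [1,4] with q, and (¬q ∨ ¬s) at every k in [1,j-1].
  j=1: q false.
  j=2: q holds; (¬q ∨ ¬s) holds at every k in [1,1] → satisfied.

True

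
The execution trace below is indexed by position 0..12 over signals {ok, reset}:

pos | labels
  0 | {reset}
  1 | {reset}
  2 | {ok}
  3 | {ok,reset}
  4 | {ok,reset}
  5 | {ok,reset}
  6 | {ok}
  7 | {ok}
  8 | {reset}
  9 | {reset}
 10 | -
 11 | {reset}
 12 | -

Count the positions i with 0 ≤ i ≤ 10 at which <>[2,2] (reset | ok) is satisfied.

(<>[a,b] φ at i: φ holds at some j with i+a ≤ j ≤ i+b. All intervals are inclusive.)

9

Evaluate at each i in [0,10]:
  i=0: ✓ (witness j=2)
  i=1: ✓ (witness j=3)
  i=2: ✓ (witness j=4)
  i=3: ✓ (witness j=5)
  i=4: ✓ (witness j=6)
  i=5: ✓ (witness j=7)
  i=6: ✓ (witness j=8)
  i=7: ✓ (witness j=9)
  i=8: ✗ (none in [10,10])
  i=9: ✓ (witness j=11)
  i=10: ✗ (none in [12,12])
Positions where it holds: {0, 1, 2, 3, 4, 5, 6, 7, 9} → 9.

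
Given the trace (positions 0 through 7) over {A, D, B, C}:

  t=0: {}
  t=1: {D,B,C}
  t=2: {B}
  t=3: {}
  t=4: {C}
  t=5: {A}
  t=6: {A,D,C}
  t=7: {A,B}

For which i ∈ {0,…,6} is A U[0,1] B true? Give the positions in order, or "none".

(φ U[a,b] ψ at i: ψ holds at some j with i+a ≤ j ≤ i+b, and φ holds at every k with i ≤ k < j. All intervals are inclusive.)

Evaluate at each i in [0,6]:
  i=0: ✗ (lhs fails at k=0 before rhs at j=1)
  i=1: ✓ (rhs at j=1)
  i=2: ✓ (rhs at j=2)
  i=3: ✗ (no rhs in [3,4])
  i=4: ✗ (no rhs in [4,5])
  i=5: ✗ (no rhs in [5,6])
  i=6: ✓ (rhs at j=7; lhs holds on [6,6])

1, 2, 6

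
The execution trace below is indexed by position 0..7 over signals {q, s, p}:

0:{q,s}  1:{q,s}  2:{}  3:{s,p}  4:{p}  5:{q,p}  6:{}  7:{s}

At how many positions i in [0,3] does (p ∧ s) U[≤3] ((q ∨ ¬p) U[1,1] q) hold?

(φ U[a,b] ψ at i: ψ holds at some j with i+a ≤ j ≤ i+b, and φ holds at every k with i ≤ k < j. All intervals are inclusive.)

1

Evaluate at each i in [0,3]:
  i=0: ✓ (rhs at j=0)
  i=1: ✗ (no rhs in [1,4])
  i=2: ✗ (no rhs in [2,5])
  i=3: ✗ (no rhs in [3,6])
Positions where it holds: {0} → 1.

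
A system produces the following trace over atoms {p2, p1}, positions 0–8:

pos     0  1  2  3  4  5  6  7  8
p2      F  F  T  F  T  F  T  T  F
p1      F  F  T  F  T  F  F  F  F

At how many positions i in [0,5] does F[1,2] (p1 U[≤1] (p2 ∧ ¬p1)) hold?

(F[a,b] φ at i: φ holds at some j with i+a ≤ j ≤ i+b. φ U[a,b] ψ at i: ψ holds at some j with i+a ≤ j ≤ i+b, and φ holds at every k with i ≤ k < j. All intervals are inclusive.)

2

Evaluate at each i in [0,5]:
  i=0: ✗ (none in [1,2])
  i=1: ✗ (none in [2,3])
  i=2: ✗ (none in [3,4])
  i=3: ✗ (none in [4,5])
  i=4: ✓ (witness j=6)
  i=5: ✓ (witness j=6)
Positions where it holds: {4, 5} → 2.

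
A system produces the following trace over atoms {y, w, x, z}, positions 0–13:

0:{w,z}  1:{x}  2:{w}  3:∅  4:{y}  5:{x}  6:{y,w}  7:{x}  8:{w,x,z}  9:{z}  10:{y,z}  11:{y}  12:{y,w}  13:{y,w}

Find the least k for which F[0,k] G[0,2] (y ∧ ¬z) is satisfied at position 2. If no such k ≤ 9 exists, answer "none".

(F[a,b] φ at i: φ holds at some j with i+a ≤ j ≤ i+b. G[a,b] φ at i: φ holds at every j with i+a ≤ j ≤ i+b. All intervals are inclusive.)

9

Scan j = 2,3,… for G[0,2] (y ∧ ¬z):
  j=2: fails
  j=3: fails
  j=4: fails
  j=5: fails
  j=6: fails
  j=7: fails
  j=8: fails
  j=9: fails
  j=10: fails
  j=11: holds
First hit at j=11, so smallest k = 11-2 = 9.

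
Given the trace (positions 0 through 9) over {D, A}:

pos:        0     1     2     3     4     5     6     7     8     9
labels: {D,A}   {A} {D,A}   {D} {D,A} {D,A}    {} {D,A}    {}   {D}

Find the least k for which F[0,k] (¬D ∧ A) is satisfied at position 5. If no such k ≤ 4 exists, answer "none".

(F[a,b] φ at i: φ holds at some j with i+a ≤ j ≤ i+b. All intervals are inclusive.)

Scan j = 5,6,… for (¬D ∧ A):
  j=5: fails
  j=6: fails
  j=7: fails
  j=8: fails
  j=9: fails
No j in [5,9] satisfies it → none.

none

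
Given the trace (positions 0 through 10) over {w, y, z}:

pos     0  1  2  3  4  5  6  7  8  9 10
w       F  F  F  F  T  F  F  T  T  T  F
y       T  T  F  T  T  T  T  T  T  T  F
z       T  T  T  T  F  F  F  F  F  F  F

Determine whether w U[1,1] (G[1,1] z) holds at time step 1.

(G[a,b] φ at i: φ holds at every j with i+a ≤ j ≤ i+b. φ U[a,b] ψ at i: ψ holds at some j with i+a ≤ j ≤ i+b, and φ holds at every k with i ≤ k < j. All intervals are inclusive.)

False

Need some j in [2,2] with G[1,1] z, and w at every k in [1,j-1].
  j=2: G[1,1] z holds, but w fails at k=1 → not this j.
No j in the window works → until fails.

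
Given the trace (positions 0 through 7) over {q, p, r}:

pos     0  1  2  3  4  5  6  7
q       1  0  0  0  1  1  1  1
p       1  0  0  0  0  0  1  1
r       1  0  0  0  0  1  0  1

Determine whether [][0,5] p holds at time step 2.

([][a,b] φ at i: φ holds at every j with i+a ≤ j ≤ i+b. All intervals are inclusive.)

False

Check p at every j in [2,7]:
  j=2: false
  j=3: false
  j=4: false
  j=5: false
  j=6: true
  j=7: true
Fails at j=2 → formula fails.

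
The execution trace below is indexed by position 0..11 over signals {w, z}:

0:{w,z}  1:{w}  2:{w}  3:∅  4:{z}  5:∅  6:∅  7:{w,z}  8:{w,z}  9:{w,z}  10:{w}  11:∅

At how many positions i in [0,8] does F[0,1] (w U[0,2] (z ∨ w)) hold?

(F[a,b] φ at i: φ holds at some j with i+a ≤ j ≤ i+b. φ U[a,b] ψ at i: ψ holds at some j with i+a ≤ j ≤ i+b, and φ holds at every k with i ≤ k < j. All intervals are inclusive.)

Evaluate at each i in [0,8]:
  i=0: ✓ (witness j=0)
  i=1: ✓ (witness j=1)
  i=2: ✓ (witness j=2)
  i=3: ✓ (witness j=4)
  i=4: ✓ (witness j=4)
  i=5: ✗ (none in [5,6])
  i=6: ✓ (witness j=7)
  i=7: ✓ (witness j=7)
  i=8: ✓ (witness j=8)
Positions where it holds: {0, 1, 2, 3, 4, 6, 7, 8} → 8.

8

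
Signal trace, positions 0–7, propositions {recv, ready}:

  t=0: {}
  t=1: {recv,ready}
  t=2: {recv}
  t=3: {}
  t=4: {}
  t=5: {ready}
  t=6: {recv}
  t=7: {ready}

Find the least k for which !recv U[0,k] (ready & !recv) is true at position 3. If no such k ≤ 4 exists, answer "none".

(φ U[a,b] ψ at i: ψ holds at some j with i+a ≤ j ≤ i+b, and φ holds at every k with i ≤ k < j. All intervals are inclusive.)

Need earliest j ≥ 3 with (ready & !recv), and !recv at every k in [3,j-1].
  j=3: rhs fails.
  j=4: rhs fails.
  j=5: rhs holds; lhs holds on [3,4]. k = 2.

2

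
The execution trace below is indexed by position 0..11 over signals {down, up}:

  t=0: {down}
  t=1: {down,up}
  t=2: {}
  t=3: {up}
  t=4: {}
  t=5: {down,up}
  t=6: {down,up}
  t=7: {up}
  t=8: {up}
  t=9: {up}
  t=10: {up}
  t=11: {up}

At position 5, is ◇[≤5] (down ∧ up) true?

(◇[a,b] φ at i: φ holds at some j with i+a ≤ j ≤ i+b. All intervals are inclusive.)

Check (down ∧ up) at each j in [5,10]:
  j=5: true
  j=6: true
  j=7: false
  j=8: false
  j=9: false
  j=10: false
Found at j=5 → formula holds.

Holds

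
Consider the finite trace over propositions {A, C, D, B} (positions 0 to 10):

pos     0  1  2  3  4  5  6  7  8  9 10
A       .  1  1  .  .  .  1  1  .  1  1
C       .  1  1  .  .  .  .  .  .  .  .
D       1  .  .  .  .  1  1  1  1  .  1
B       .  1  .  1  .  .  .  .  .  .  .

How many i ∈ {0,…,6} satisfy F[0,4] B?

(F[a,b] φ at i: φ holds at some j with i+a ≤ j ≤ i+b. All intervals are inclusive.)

4

Evaluate at each i in [0,6]:
  i=0: ✓ (witness j=1)
  i=1: ✓ (witness j=1)
  i=2: ✓ (witness j=3)
  i=3: ✓ (witness j=3)
  i=4: ✗ (none in [4,8])
  i=5: ✗ (none in [5,9])
  i=6: ✗ (none in [6,10])
Positions where it holds: {0, 1, 2, 3} → 4.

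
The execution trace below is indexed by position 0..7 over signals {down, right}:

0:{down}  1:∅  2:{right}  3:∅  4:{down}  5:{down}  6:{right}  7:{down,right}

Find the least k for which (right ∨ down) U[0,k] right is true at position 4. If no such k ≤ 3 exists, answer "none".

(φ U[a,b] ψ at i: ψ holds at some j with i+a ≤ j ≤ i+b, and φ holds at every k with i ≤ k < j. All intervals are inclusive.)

Need earliest j ≥ 4 with right, and (right ∨ down) at every k in [4,j-1].
  j=4: rhs fails.
  j=5: rhs fails.
  j=6: rhs holds; lhs holds on [4,5]. k = 2.

2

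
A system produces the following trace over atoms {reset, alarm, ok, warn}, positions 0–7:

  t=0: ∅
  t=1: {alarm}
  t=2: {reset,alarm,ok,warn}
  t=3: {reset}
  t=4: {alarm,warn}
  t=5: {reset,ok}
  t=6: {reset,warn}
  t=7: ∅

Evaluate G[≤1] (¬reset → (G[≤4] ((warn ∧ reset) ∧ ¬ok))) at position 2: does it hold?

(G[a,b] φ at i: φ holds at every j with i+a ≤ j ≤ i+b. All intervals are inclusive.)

Holds

Check (¬reset → (G[≤4] ((warn ∧ reset) ∧ ¬ok))) at every j in [2,3]:
  j=2: antecedent false → ✓
  j=3: antecedent false → ✓
All positions satisfy it → formula holds.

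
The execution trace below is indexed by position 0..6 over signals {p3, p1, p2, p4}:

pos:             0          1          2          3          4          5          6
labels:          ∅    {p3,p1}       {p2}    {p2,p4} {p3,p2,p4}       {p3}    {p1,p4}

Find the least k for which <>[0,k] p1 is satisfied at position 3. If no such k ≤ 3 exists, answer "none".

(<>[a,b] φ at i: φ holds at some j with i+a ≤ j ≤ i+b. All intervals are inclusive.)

Scan j = 3,4,… for p1:
  j=3: fails
  j=4: fails
  j=5: fails
  j=6: holds
First hit at j=6, so smallest k = 6-3 = 3.

3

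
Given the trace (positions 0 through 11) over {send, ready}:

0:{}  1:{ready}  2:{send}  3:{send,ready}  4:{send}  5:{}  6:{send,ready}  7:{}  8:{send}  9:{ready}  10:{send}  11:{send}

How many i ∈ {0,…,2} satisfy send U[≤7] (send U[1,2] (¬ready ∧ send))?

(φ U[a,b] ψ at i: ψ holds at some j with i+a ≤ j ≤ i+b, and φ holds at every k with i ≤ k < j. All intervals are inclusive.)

1

Evaluate at each i in [0,2]:
  i=0: ✗ (lhs fails at k=0 before rhs at j=2)
  i=1: ✗ (lhs fails at k=1 before rhs at j=2)
  i=2: ✓ (rhs at j=2)
Positions where it holds: {2} → 1.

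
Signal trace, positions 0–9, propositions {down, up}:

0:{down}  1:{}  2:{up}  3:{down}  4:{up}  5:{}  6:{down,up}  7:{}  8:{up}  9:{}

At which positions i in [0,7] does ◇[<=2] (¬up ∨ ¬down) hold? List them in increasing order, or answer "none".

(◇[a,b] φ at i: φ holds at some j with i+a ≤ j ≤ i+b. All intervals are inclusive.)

0, 1, 2, 3, 4, 5, 6, 7

Evaluate at each i in [0,7]:
  i=0: ✓ (witness j=0)
  i=1: ✓ (witness j=1)
  i=2: ✓ (witness j=2)
  i=3: ✓ (witness j=3)
  i=4: ✓ (witness j=4)
  i=5: ✓ (witness j=5)
  i=6: ✓ (witness j=7)
  i=7: ✓ (witness j=7)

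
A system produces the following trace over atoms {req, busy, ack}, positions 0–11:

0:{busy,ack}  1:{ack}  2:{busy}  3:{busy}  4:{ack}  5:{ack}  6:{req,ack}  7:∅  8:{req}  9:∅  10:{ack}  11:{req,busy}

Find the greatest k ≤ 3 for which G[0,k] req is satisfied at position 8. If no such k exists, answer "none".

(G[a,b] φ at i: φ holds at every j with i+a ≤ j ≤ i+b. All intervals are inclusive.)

0

req must hold from j=8 onward; find where it first fails.
  j=8: holds
  j=9: fails
Holds on [8,8], so largest k = 0.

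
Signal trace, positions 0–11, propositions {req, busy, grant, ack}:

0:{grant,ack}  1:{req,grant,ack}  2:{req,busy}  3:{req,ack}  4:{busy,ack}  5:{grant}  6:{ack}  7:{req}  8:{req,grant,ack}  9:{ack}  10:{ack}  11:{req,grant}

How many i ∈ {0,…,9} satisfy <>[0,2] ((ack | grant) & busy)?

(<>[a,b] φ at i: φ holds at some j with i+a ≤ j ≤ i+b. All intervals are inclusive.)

3

Evaluate at each i in [0,9]:
  i=0: ✗ (none in [0,2])
  i=1: ✗ (none in [1,3])
  i=2: ✓ (witness j=4)
  i=3: ✓ (witness j=4)
  i=4: ✓ (witness j=4)
  i=5: ✗ (none in [5,7])
  i=6: ✗ (none in [6,8])
  i=7: ✗ (none in [7,9])
  i=8: ✗ (none in [8,10])
  i=9: ✗ (none in [9,11])
Positions where it holds: {2, 3, 4} → 3.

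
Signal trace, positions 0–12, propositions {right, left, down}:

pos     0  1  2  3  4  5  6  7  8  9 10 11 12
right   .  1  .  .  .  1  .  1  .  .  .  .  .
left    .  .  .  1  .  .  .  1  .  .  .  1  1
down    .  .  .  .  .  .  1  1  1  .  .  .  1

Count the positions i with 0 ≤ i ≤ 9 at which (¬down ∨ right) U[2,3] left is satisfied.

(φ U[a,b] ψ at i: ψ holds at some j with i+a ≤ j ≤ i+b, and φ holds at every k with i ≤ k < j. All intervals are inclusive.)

Evaluate at each i in [0,9]:
  i=0: ✓ (rhs at j=3; lhs holds on [0,2])
  i=1: ✓ (rhs at j=3; lhs holds on [1,2])
  i=2: ✗ (no rhs in [4,5])
  i=3: ✗ (no rhs in [5,6])
  i=4: ✗ (lhs fails at k=6 before rhs at j=7)
  i=5: ✗ (lhs fails at k=6 before rhs at j=7)
  i=6: ✗ (no rhs in [8,9])
  i=7: ✗ (no rhs in [9,10])
  i=8: ✗ (lhs fails at k=8 before rhs at j=11)
  i=9: ✓ (rhs at j=11; lhs holds on [9,10])
Positions where it holds: {0, 1, 9} → 3.

3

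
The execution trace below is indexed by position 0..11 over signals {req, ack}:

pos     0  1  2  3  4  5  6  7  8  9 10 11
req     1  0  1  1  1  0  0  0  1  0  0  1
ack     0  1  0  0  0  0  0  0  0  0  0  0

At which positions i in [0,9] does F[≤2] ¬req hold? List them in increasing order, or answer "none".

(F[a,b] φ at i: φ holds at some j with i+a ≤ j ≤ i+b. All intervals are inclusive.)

Evaluate at each i in [0,9]:
  i=0: ✓ (witness j=1)
  i=1: ✓ (witness j=1)
  i=2: ✗ (none in [2,4])
  i=3: ✓ (witness j=5)
  i=4: ✓ (witness j=5)
  i=5: ✓ (witness j=5)
  i=6: ✓ (witness j=6)
  i=7: ✓ (witness j=7)
  i=8: ✓ (witness j=9)
  i=9: ✓ (witness j=9)

0, 1, 3, 4, 5, 6, 7, 8, 9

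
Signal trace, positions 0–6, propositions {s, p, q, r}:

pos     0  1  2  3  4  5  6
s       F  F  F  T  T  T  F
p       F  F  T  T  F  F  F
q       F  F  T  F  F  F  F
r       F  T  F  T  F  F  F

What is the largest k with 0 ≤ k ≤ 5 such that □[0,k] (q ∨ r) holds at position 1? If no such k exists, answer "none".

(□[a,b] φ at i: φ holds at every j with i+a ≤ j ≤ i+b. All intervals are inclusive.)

(q ∨ r) must hold from j=1 onward; find where it first fails.
  j=1: holds
  j=2: holds
  j=3: holds
  j=4: fails
Holds on [1,3], so largest k = 2.

2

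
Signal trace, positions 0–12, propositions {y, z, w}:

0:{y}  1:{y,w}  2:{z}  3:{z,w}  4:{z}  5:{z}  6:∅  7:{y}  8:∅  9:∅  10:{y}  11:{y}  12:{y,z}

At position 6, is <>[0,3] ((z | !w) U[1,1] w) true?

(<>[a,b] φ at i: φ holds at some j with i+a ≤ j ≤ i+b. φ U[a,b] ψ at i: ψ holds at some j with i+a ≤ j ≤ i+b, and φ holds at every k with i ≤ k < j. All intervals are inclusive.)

Does not hold

Check ((z | !w) U[1,1] w) at each j in [6,9]:
  j=6: fails
  j=7: fails
  j=8: fails
  j=9: fails
No position in the window satisfies it → formula fails.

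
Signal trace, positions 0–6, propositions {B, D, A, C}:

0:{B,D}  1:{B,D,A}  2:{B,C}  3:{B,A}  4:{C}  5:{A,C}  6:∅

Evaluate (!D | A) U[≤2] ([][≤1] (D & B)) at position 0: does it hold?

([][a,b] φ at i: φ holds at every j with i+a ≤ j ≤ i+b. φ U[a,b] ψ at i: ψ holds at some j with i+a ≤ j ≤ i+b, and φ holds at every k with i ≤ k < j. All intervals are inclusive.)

Holds

Need some j in [0,2] with [][≤1] (D & B), and (!D | A) at every k in [0,j-1].
  j=0: [][≤1] (D & B) holds; no prefix to check → satisfied.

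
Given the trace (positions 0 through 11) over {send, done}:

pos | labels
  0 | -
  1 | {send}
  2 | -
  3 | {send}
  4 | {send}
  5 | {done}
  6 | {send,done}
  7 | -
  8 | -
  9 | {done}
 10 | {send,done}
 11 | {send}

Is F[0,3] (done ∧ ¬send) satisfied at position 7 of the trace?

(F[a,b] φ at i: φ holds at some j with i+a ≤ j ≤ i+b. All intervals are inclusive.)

True

Check (done ∧ ¬send) at each j in [7,10]:
  j=7: false
  j=8: false
  j=9: true
  j=10: false
Found at j=9 → formula holds.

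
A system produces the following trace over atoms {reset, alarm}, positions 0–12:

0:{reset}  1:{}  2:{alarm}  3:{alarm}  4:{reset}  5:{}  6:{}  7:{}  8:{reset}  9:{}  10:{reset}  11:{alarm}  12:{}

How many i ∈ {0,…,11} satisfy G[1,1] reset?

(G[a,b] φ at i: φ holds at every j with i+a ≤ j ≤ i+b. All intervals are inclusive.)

3

Evaluate at each i in [0,11]:
  i=0: ✗ (fails at j=1)
  i=1: ✗ (fails at j=2)
  i=2: ✗ (fails at j=3)
  i=3: ✓ (all of [4,4])
  i=4: ✗ (fails at j=5)
  i=5: ✗ (fails at j=6)
  i=6: ✗ (fails at j=7)
  i=7: ✓ (all of [8,8])
  i=8: ✗ (fails at j=9)
  i=9: ✓ (all of [10,10])
  i=10: ✗ (fails at j=11)
  i=11: ✗ (fails at j=12)
Positions where it holds: {3, 7, 9} → 3.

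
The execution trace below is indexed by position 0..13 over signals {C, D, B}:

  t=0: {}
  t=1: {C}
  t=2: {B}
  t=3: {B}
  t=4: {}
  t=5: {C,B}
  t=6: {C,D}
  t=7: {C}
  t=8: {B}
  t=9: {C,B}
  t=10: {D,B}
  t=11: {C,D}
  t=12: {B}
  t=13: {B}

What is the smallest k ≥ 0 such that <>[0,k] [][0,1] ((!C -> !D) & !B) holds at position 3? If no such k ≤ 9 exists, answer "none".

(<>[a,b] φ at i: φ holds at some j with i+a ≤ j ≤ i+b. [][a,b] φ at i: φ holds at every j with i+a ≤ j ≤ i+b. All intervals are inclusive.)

Scan j = 3,4,… for [][0,1] ((!C -> !D) & !B):
  j=3: fails
  j=4: fails
  j=5: fails
  j=6: holds
First hit at j=6, so smallest k = 6-3 = 3.

3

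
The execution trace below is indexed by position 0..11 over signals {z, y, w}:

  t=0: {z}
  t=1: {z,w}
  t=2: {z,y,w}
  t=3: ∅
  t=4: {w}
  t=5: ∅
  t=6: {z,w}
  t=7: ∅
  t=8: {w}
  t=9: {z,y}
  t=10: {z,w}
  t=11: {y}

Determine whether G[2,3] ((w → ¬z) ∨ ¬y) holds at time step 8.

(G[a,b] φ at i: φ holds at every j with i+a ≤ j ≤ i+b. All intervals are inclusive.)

Check ((w → ¬z) ∨ ¬y) at every j in [10,11]:
  j=10: true
  j=11: true
All positions satisfy it → formula holds.

Holds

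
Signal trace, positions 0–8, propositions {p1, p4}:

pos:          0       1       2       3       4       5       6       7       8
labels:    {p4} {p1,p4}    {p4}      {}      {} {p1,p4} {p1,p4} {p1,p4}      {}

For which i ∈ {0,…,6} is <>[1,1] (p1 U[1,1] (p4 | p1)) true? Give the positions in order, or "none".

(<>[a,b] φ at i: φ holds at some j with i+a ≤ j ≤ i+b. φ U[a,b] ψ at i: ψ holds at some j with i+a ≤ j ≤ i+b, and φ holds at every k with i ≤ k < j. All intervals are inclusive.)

Evaluate at each i in [0,6]:
  i=0: ✓ (witness j=1)
  i=1: ✗ (none in [2,2])
  i=2: ✗ (none in [3,3])
  i=3: ✗ (none in [4,4])
  i=4: ✓ (witness j=5)
  i=5: ✓ (witness j=6)
  i=6: ✗ (none in [7,7])

0, 4, 5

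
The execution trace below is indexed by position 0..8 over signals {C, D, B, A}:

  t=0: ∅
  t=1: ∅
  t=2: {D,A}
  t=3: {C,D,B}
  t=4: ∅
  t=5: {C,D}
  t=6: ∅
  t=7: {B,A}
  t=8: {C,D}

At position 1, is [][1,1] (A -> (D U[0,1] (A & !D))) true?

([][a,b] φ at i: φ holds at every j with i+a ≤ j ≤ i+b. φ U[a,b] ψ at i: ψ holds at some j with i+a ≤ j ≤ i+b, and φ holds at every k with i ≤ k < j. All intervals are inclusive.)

Check (A -> (D U[0,1] (A & !D))) at every j in [2,2]:
  j=2: antecedent true; consequent fails → ✗
Fails at j=2 → formula fails.

False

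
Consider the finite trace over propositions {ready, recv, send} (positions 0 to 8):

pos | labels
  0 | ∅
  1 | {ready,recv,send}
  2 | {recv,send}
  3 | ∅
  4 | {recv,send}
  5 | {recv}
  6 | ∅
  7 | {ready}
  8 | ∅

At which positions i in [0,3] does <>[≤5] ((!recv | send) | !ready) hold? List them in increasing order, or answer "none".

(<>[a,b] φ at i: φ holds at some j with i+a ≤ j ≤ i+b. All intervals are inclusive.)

0, 1, 2, 3

Evaluate at each i in [0,3]:
  i=0: ✓ (witness j=0)
  i=1: ✓ (witness j=1)
  i=2: ✓ (witness j=2)
  i=3: ✓ (witness j=3)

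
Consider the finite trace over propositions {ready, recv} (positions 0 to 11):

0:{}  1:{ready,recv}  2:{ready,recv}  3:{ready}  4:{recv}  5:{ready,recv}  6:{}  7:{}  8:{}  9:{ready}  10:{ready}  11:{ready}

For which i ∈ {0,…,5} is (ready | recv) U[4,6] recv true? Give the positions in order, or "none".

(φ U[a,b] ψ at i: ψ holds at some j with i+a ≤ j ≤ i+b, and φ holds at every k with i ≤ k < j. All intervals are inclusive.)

Evaluate at each i in [0,5]:
  i=0: ✗ (lhs fails at k=0 before rhs at j=4)
  i=1: ✓ (rhs at j=5; lhs holds on [1,4])
  i=2: ✗ (no rhs in [6,8])
  i=3: ✗ (no rhs in [7,9])
  i=4: ✗ (no rhs in [8,10])
  i=5: ✗ (no rhs in [9,11])

1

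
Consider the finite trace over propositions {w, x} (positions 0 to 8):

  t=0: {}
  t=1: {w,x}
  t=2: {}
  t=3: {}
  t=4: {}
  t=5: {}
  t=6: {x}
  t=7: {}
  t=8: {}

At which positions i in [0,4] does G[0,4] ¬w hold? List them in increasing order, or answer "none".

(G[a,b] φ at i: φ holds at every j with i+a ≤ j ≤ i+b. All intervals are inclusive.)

2, 3, 4

Evaluate at each i in [0,4]:
  i=0: ✗ (fails at j=1)
  i=1: ✗ (fails at j=1)
  i=2: ✓ (all of [2,6])
  i=3: ✓ (all of [3,7])
  i=4: ✓ (all of [4,8])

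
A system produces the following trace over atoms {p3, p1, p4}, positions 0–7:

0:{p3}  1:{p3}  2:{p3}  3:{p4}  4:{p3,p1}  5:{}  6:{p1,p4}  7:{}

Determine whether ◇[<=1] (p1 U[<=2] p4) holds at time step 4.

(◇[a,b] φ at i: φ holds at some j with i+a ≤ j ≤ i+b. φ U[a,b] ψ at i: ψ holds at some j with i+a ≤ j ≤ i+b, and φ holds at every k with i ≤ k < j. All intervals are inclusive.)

False

Check (p1 U[<=2] p4) at each j in [4,5]:
  j=4: fails
  j=5: fails
No position in the window satisfies it → formula fails.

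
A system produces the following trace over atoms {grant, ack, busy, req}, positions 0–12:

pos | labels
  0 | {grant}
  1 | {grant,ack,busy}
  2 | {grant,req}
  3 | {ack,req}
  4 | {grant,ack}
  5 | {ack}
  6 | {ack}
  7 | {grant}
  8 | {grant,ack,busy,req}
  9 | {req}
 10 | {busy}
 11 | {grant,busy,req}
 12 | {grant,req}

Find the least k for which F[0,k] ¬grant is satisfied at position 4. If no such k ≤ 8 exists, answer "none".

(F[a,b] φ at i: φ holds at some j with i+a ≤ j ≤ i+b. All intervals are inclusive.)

Scan j = 4,5,… for ¬grant:
  j=4: fails
  j=5: holds
First hit at j=5, so smallest k = 5-4 = 1.

1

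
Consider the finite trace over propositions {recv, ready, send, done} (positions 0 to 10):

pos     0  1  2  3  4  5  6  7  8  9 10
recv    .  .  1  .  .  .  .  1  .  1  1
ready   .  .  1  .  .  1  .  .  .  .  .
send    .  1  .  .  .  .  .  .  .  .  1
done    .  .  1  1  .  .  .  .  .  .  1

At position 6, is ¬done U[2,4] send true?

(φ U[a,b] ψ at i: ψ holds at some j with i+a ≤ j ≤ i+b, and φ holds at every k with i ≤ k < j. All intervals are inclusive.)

Need some j in [8,10] with send, and ¬done at every k in [6,j-1].
  j=8: send false.
  j=9: send false.
  j=10: send holds; ¬done holds at every k in [6,9] → satisfied.

True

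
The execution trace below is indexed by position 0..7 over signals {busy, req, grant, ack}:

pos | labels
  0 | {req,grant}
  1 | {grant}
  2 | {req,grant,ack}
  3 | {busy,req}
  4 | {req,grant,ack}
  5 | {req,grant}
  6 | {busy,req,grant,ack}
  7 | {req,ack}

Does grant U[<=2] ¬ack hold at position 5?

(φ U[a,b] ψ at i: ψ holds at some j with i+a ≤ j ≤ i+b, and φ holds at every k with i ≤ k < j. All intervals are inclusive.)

Yes

Need some j in [5,7] with ¬ack, and grant at every k in [5,j-1].
  j=5: ¬ack holds; no prefix to check → satisfied.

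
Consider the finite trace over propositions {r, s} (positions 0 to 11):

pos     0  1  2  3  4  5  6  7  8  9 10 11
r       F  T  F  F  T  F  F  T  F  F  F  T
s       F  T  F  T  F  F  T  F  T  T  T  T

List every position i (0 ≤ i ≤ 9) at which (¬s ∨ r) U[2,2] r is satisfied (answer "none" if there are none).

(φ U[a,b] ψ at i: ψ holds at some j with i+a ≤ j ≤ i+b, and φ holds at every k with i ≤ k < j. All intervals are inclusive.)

none

Evaluate at each i in [0,9]:
  i=0: ✗ (no rhs in [2,2])
  i=1: ✗ (no rhs in [3,3])
  i=2: ✗ (lhs fails at k=3 before rhs at j=4)
  i=3: ✗ (no rhs in [5,5])
  i=4: ✗ (no rhs in [6,6])
  i=5: ✗ (lhs fails at k=6 before rhs at j=7)
  i=6: ✗ (no rhs in [8,8])
  i=7: ✗ (no rhs in [9,9])
  i=8: ✗ (no rhs in [10,10])
  i=9: ✗ (lhs fails at k=9 before rhs at j=11)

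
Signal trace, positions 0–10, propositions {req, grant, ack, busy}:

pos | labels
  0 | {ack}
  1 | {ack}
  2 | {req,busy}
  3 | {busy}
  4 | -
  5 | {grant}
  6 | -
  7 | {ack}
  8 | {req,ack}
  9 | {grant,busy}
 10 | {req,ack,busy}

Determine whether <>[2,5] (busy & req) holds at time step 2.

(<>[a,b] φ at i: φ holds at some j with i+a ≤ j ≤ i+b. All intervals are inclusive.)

Check (busy & req) at each j in [4,7]:
  j=4: false
  j=5: false
  j=6: false
  j=7: false
No position in the window satisfies it → formula fails.

No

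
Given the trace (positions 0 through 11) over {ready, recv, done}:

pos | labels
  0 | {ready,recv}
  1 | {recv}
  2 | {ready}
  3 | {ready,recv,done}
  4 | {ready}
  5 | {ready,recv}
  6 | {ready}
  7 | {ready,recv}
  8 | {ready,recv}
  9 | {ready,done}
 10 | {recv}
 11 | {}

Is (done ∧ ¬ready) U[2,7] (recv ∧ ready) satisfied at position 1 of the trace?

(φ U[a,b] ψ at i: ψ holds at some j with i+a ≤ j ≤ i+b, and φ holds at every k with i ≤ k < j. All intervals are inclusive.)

Does not hold

Need some j in [3,8] with (recv ∧ ready), and (done ∧ ¬ready) at every k in [1,j-1].
  j=3: (recv ∧ ready) holds, but (done ∧ ¬ready) fails at k=1 → not this j.
  j=4: (recv ∧ ready) false.
  j=5: (recv ∧ ready) holds, but (done ∧ ¬ready) fails at k=1 → not this j.
  j=6: (recv ∧ ready) false.
  j=7: (recv ∧ ready) holds, but (done ∧ ¬ready) fails at k=1 → not this j.
  j=8: (recv ∧ ready) holds, but (done ∧ ¬ready) fails at k=1 → not this j.
No j in the window works → until fails.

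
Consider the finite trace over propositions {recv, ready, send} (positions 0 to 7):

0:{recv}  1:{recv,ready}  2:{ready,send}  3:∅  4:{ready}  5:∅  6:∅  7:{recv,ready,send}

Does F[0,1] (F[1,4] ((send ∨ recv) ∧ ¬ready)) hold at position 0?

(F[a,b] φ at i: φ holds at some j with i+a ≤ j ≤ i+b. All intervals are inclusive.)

Check F[1,4] ((send ∨ recv) ∧ ¬ready) at each j in [0,1]:
  j=0: fails (none in [1,4])
  j=1: fails (none in [2,5])
No position in the window satisfies it → formula fails.

False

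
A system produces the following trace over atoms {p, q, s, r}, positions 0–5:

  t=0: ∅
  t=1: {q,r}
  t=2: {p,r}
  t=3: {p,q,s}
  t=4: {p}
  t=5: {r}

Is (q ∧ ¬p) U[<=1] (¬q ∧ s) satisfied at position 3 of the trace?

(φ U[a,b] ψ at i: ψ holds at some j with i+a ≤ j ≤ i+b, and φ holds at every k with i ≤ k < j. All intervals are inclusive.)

Need some j in [3,4] with (¬q ∧ s), and (q ∧ ¬p) at every k in [3,j-1].
  j=3: (¬q ∧ s) false.
  j=4: (¬q ∧ s) false.
No j in the window works → until fails.

Does not hold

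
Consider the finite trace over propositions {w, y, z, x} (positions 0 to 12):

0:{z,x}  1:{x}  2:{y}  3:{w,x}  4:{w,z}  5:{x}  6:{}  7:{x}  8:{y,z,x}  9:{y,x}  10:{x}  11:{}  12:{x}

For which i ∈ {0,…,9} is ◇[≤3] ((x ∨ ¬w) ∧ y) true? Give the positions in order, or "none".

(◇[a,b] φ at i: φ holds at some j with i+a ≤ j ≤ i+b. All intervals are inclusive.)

0, 1, 2, 5, 6, 7, 8, 9

Evaluate at each i in [0,9]:
  i=0: ✓ (witness j=2)
  i=1: ✓ (witness j=2)
  i=2: ✓ (witness j=2)
  i=3: ✗ (none in [3,6])
  i=4: ✗ (none in [4,7])
  i=5: ✓ (witness j=8)
  i=6: ✓ (witness j=8)
  i=7: ✓ (witness j=8)
  i=8: ✓ (witness j=8)
  i=9: ✓ (witness j=9)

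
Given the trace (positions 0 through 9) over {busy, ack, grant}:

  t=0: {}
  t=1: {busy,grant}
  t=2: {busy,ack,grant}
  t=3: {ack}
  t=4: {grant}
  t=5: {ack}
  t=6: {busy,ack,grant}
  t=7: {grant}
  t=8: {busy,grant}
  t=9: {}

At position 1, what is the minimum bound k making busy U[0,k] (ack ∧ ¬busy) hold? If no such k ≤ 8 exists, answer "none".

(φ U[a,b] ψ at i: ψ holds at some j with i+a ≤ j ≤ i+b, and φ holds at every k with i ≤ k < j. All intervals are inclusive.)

Need earliest j ≥ 1 with (ack ∧ ¬busy), and busy at every k in [1,j-1].
  j=1: rhs fails.
  j=2: rhs fails.
  j=3: rhs holds; lhs holds on [1,2]. k = 2.

2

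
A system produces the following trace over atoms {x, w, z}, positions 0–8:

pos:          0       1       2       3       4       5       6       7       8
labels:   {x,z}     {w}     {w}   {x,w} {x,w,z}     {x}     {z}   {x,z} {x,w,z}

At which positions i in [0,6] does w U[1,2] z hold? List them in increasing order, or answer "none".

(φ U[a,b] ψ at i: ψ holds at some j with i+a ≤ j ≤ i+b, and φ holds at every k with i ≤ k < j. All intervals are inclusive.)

2, 3

Evaluate at each i in [0,6]:
  i=0: ✗ (no rhs in [1,2])
  i=1: ✗ (no rhs in [2,3])
  i=2: ✓ (rhs at j=4; lhs holds on [2,3])
  i=3: ✓ (rhs at j=4; lhs holds on [3,3])
  i=4: ✗ (lhs fails at k=5 before rhs at j=6)
  i=5: ✗ (lhs fails at k=5 before rhs at j=6)
  i=6: ✗ (lhs fails at k=6 before rhs at j=7)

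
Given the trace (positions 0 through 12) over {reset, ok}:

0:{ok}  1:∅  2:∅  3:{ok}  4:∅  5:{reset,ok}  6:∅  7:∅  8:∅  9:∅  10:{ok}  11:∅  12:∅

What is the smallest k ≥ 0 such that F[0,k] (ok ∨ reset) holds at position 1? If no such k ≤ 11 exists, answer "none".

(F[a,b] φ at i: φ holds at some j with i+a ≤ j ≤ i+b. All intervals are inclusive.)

2

Scan j = 1,2,… for (ok ∨ reset):
  j=1: fails
  j=2: fails
  j=3: holds
First hit at j=3, so smallest k = 3-1 = 2.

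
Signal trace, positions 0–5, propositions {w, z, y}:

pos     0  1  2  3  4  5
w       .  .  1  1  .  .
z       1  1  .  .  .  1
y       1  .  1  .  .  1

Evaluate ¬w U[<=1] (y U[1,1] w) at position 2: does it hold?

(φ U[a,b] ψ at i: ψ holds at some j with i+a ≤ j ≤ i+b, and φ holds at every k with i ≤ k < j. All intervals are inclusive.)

Holds

Need some j in [2,3] with (y U[1,1] w), and ¬w at every k in [2,j-1].
  j=2: (y U[1,1] w) holds; no prefix to check → satisfied.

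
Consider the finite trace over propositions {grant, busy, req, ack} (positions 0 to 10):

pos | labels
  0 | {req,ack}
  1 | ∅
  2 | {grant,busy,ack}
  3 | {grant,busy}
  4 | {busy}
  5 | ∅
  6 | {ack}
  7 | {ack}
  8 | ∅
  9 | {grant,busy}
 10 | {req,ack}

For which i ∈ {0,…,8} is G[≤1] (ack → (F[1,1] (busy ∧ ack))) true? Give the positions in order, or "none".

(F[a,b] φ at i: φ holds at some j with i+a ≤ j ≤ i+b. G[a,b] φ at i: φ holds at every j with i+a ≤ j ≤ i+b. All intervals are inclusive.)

Evaluate at each i in [0,8]:
  i=0: ✗ (fails at j=0)
  i=1: ✗ (fails at j=2)
  i=2: ✗ (fails at j=2)
  i=3: ✓ (all of [3,4])
  i=4: ✓ (all of [4,5])
  i=5: ✗ (fails at j=6)
  i=6: ✗ (fails at j=6)
  i=7: ✗ (fails at j=7)
  i=8: ✓ (all of [8,9])

3, 4, 8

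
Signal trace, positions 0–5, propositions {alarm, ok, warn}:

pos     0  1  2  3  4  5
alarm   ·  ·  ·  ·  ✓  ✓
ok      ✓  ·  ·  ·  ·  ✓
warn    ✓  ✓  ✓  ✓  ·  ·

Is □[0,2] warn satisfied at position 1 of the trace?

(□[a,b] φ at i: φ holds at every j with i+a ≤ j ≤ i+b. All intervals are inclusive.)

Check warn at every j in [1,3]:
  j=1: true
  j=2: true
  j=3: true
All positions satisfy it → formula holds.

Yes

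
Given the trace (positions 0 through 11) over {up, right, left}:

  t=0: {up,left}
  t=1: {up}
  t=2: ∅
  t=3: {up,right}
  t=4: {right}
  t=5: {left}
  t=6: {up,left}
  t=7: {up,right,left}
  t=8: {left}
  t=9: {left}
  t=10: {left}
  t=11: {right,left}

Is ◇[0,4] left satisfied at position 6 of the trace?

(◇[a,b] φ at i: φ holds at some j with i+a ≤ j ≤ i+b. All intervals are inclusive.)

True

Check left at each j in [6,10]:
  j=6: true
  j=7: true
  j=8: true
  j=9: true
  j=10: true
Found at j=6 → formula holds.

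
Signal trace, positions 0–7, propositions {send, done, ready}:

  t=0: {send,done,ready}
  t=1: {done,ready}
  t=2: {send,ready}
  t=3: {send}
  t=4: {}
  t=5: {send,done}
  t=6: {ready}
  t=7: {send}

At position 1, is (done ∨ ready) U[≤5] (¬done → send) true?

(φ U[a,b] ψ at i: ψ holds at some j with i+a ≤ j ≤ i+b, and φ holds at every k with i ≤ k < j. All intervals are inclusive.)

Yes

Need some j in [1,6] with (¬done → send), and (done ∨ ready) at every k in [1,j-1].
  j=1: (¬done → send) holds; no prefix to check → satisfied.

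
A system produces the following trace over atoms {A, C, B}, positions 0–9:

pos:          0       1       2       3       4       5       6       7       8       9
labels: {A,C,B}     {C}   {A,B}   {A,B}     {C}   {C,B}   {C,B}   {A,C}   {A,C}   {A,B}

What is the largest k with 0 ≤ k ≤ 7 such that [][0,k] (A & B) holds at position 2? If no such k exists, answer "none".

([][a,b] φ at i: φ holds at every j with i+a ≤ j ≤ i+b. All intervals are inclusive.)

1

(A & B) must hold from j=2 onward; find where it first fails.
  j=2: holds
  j=3: holds
  j=4: fails
Holds on [2,3], so largest k = 1.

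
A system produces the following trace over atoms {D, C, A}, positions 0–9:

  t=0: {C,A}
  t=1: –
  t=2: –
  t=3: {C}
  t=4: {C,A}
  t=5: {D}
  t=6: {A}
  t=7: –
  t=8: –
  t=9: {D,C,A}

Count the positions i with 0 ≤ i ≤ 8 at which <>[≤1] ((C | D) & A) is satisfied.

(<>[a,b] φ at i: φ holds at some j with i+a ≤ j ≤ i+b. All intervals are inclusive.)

Evaluate at each i in [0,8]:
  i=0: ✓ (witness j=0)
  i=1: ✗ (none in [1,2])
  i=2: ✗ (none in [2,3])
  i=3: ✓ (witness j=4)
  i=4: ✓ (witness j=4)
  i=5: ✗ (none in [5,6])
  i=6: ✗ (none in [6,7])
  i=7: ✗ (none in [7,8])
  i=8: ✓ (witness j=9)
Positions where it holds: {0, 3, 4, 8} → 4.

4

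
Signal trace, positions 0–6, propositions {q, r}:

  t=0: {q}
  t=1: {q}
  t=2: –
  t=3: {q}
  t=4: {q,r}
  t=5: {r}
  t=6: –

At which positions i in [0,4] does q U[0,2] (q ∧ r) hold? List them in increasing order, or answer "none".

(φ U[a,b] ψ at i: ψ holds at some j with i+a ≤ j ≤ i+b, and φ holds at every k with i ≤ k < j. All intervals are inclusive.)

Evaluate at each i in [0,4]:
  i=0: ✗ (no rhs in [0,2])
  i=1: ✗ (no rhs in [1,3])
  i=2: ✗ (lhs fails at k=2 before rhs at j=4)
  i=3: ✓ (rhs at j=4; lhs holds on [3,3])
  i=4: ✓ (rhs at j=4)

3, 4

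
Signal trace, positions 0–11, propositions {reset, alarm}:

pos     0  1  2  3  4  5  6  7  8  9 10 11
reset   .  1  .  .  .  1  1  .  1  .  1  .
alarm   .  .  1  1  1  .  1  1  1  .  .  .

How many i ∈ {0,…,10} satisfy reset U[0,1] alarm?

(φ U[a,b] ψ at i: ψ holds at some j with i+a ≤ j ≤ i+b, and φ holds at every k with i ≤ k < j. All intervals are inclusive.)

8

Evaluate at each i in [0,10]:
  i=0: ✗ (no rhs in [0,1])
  i=1: ✓ (rhs at j=2; lhs holds on [1,1])
  i=2: ✓ (rhs at j=2)
  i=3: ✓ (rhs at j=3)
  i=4: ✓ (rhs at j=4)
  i=5: ✓ (rhs at j=6; lhs holds on [5,5])
  i=6: ✓ (rhs at j=6)
  i=7: ✓ (rhs at j=7)
  i=8: ✓ (rhs at j=8)
  i=9: ✗ (no rhs in [9,10])
  i=10: ✗ (no rhs in [10,11])
Positions where it holds: {1, 2, 3, 4, 5, 6, 7, 8} → 8.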